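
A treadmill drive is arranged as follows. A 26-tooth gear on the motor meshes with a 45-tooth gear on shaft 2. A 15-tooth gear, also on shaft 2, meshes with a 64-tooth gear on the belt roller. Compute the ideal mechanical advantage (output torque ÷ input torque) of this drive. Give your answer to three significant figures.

Each stage contributes driven/driver: gear mesh 45/26 = 1.7308, gear mesh 64/15 = 4.2667.
Overall: 1.7308 × 4.2667 = 7.3846.

7.38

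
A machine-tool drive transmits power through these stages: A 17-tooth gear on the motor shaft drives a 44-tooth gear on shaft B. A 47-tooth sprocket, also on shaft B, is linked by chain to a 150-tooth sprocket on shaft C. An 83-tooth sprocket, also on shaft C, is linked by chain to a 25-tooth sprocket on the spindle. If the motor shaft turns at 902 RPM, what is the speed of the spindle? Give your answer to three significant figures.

the motor shaft → shaft B (gear mesh, 44/17): 902 ÷ 2.5882 = 348.5 RPM
shaft B → shaft C (chain, 150/47): 348.5 ÷ 3.1915 = 109.2 RPM
shaft C → the spindle (chain, 25/83): 109.2 ÷ 0.3012 = 362.53 RPM

363 RPM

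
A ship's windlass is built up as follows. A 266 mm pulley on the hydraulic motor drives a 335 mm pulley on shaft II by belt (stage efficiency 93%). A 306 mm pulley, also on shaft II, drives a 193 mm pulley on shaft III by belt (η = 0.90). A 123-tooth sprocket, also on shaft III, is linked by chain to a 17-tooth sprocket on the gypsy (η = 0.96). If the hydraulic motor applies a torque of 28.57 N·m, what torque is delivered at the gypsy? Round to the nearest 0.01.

2.52 N·m

After the belt (335/266): 28.57 × 1.2594 × 0.93 = 33.462 N·m
After the belt (193/306): 33.462 × 0.63072 × 0.90 = 18.995 N·m
After the chain (17/123): 18.995 × 0.13821 × 0.96 = 2.5203 N·m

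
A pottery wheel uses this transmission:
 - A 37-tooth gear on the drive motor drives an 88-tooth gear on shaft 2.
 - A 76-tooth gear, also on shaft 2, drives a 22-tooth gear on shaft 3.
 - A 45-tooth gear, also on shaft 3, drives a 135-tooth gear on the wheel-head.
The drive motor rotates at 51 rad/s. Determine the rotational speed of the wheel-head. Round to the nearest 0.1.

24.7 rad/s

gear mesh 88/37 = 2.3784 → 51/2.3784 = 21.443 rad/s
gear mesh 22/76 = 0.28947 → 21.443/0.28947 = 74.076 rad/s
gear mesh 135/45 = 3 → 74.076/3 = 24.692 rad/s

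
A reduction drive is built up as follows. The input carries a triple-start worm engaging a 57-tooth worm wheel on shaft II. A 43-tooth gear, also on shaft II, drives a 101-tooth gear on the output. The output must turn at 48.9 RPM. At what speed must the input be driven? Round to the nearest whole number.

Overall ratio R = 19 × 2.3488 = 44.628.
Required input speed = output speed × R = 48.9 × 44.628 = 2182.3 RPM.

2182 RPM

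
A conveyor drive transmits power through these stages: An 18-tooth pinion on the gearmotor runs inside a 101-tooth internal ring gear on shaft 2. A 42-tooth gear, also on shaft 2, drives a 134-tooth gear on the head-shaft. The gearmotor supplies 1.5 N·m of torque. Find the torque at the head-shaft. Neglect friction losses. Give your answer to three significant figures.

After the internal gear (101/18): 1.5 × 5.6111 = 8.4167 N·m
After the gear mesh (134/42): 8.4167 × 3.1905 = 26.853 N·m

26.9 N·m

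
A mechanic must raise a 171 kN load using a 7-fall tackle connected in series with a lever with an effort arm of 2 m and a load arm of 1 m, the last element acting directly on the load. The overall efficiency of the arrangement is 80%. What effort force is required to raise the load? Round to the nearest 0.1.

15.3 kN

Block-and-tackle MA = number of supporting rope parts = 7.
Lever MA = effort arm / load arm = 2/1 = 2.
Combined ideal MA = 7 × 2 = 14.
Actual MA = 14 × 0.80 = 11.2.
Effort = load / actual MA = 171 / 11.2 = 15.268 kN.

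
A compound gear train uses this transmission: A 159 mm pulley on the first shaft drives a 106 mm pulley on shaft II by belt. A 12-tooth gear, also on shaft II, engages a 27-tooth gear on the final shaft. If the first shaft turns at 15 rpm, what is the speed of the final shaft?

belt 106/159 = 0.66667 → 15/0.66667 = 22.5 rpm
gear mesh 27/12 = 2.25 → 22.5/2.25 = 10 rpm

10 rpm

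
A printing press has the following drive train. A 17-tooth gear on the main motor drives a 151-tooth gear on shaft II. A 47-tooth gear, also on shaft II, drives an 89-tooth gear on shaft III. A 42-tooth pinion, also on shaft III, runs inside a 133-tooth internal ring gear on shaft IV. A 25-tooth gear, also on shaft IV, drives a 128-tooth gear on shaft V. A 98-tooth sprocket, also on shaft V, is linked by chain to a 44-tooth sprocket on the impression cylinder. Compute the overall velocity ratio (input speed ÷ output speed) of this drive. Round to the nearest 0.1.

122.4

Each stage contributes driven/driver: gear mesh 151/17 = 8.8824, gear mesh 89/47 = 1.8936, internal gear 133/42 = 3.1667, gear mesh 128/25 = 5.12, chain 44/98 = 0.44898.
Overall: 8.8824 × 1.8936 × 3.1667 × 5.12 × 0.44898 = 122.44.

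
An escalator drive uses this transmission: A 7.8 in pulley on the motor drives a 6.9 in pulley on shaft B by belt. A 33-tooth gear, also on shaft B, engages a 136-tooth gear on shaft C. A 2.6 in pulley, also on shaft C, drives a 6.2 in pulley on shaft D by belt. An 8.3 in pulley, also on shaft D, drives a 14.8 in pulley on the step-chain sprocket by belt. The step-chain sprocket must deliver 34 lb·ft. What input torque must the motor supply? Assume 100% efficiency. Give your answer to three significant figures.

Overall ratio R = 0.88462 × 4.1212 × 2.3846 × 1.7831 = 15.502.
Input torque = output torque / R = 34 / 15.502 = 2.1933 lb·ft.

2.19 lb·ft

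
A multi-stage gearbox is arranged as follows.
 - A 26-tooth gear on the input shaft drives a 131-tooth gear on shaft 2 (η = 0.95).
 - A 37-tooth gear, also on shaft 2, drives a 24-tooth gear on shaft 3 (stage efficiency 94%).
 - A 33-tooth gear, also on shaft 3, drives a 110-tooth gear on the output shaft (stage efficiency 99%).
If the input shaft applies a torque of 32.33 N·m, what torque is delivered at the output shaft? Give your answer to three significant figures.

After the gear mesh (131/26): 32.33 × 5.0385 × 0.95 = 154.75 N·m
After the gear mesh (24/37): 154.75 × 0.64865 × 0.94 = 94.355 N·m
After the gear mesh (110/33): 94.355 × 3.3333 × 0.99 = 311.37 N·m

311 N·m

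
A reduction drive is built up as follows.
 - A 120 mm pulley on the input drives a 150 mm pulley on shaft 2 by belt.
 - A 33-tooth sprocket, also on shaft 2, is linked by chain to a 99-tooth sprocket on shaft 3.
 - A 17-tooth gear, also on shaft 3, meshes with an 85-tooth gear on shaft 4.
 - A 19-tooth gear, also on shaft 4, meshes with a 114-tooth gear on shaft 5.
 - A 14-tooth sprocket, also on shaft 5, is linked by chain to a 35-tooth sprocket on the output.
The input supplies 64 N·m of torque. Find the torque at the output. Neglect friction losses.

18000 N·m

After the belt (150/120): 64 × 1.25 = 80 N·m
After the chain (99/33): 80 × 3 = 240 N·m
After the gear mesh (85/17): 240 × 5 = 1200 N·m
After the gear mesh (114/19): 1200 × 6 = 7200 N·m
After the chain (35/14): 7200 × 2.5 = 18000 N·m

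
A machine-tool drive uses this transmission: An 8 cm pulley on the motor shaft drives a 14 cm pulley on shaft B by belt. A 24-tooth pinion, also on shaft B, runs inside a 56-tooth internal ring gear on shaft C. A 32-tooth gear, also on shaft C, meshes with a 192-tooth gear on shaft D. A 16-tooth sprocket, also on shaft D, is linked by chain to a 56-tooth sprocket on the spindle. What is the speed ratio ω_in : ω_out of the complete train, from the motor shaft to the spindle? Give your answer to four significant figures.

Each stage contributes driven/driver: belt 14/8 = 1.75, internal gear 56/24 = 2.3333, gear mesh 192/32 = 6, chain 56/16 = 3.5.
Overall: 1.75 × 2.3333 × 6 × 3.5 = 85.75.

85.75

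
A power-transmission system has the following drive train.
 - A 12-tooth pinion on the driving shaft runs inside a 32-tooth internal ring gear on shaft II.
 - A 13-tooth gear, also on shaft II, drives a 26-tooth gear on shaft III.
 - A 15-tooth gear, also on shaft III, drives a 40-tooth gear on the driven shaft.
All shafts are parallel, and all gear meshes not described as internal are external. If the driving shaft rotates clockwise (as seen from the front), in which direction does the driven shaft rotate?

the driving shaft → shaft II: internal mesh, same direction → CW.
shaft II → shaft III: external mesh, 1 reversal → CCW.
shaft III → the driven shaft: external mesh, 1 reversal → CW.
2 reversals in total — an even number — so the driven shaft turns the same way as the driving shaft.

clockwise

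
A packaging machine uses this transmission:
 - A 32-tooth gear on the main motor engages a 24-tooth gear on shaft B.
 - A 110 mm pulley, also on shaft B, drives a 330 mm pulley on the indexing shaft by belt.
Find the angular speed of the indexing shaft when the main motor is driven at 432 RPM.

192 RPM

Gear mesh: ratio = 24/32 = 0.75, so shaft B turns at 432 / 0.75 = 576 RPM.
Belt: ratio = 330/110 = 3, so the indexing shaft turns at 576 / 3 = 192 RPM.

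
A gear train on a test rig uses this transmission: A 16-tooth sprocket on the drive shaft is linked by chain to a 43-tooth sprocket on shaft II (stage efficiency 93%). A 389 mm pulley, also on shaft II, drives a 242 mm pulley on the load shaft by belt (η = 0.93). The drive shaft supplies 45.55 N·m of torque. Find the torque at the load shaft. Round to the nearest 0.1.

After the chain (43/16): 45.55 × 2.6875 × 0.93 = 113.85 N·m
After the belt (242/389): 113.85 × 0.62211 × 0.93 = 65.867 N·m

65.9 N·m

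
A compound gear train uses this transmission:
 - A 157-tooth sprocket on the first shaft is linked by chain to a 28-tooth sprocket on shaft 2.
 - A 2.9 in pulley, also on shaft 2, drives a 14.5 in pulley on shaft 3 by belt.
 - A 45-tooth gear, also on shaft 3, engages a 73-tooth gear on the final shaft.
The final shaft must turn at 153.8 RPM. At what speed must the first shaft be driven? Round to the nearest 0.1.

Overall ratio R = 0.17834 × 5 × 1.6222 = 1.4466.
Required input speed = output speed × R = 153.8 × 1.4466 = 222.48 RPM.

222.5 RPM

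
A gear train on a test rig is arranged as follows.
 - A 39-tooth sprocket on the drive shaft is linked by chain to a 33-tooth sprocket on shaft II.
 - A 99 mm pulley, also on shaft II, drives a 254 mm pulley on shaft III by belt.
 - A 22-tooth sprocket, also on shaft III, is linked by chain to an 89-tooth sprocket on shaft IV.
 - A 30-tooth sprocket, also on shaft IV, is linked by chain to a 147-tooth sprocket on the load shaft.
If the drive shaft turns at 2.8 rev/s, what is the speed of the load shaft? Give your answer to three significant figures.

0.0651 rev/s

chain 33/39 = 0.84615 → 2.8/0.84615 = 3.3091 rev/s
belt 254/99 = 2.5657 → 3.3091/2.5657 = 1.2898 rev/s
chain 89/22 = 4.0455 → 1.2898/4.0455 = 0.31882 rev/s
chain 147/30 = 4.9 → 0.31882/4.9 = 0.065065 rev/s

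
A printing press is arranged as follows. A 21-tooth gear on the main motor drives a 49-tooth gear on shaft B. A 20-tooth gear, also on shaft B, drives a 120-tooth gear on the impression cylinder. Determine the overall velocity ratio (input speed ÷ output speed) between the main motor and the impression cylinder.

Each stage contributes driven/driver: gear mesh 49/21 = 2.3333, gear mesh 120/20 = 6.
Overall: 2.3333 × 6 = 14.

14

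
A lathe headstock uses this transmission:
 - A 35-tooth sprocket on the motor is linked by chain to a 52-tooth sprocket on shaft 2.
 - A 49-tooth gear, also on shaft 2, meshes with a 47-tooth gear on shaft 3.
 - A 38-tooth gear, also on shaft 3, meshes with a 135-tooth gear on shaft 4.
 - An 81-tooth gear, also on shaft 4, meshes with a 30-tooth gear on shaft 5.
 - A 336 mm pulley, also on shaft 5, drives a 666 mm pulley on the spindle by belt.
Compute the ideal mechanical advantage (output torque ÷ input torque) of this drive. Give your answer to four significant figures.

3.717

Each stage contributes driven/driver: chain 52/35 = 1.4857, gear mesh 47/49 = 0.95918, gear mesh 135/38 = 3.5526, gear mesh 30/81 = 0.37037, belt 666/336 = 1.9821.
Overall: 1.4857 × 0.95918 × 3.5526 × 0.37037 × 1.9821 = 3.7167.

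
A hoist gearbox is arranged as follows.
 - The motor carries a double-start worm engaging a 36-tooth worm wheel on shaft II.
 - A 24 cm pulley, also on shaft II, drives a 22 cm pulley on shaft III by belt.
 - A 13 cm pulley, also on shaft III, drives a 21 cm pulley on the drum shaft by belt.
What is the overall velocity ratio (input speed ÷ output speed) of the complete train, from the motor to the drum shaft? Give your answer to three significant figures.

Each stage contributes driven/driver: worm 36/2 = 18, belt 22/24 = 0.91667, belt 21/13 = 1.6154.
Overall: 18 × 0.91667 × 1.6154 = 26.654.

26.7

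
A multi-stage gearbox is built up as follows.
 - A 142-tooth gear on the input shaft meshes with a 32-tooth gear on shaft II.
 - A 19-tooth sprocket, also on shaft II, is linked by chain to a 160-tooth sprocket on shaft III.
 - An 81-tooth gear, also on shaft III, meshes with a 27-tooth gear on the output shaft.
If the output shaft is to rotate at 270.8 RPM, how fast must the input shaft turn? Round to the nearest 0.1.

171.3 RPM

Overall ratio R = 0.22535 × 8.4211 × 0.33333 = 0.63257.
Required input speed = output speed × R = 270.8 × 0.63257 = 171.3 RPM.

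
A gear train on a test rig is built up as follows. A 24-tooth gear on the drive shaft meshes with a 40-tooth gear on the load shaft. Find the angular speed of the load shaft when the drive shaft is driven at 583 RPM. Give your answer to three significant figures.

Gear mesh: ratio = 40/24 = 1.6667, so the load shaft turns at 583 / 1.6667 = 349.8 RPM.

350 RPM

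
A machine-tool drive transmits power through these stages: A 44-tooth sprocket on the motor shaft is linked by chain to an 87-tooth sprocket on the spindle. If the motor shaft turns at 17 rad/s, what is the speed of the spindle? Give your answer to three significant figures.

Chain: ratio = 87/44 = 1.9773, so the spindle turns at 17 / 1.9773 = 8.5977 rad/s.

8.60 rad/s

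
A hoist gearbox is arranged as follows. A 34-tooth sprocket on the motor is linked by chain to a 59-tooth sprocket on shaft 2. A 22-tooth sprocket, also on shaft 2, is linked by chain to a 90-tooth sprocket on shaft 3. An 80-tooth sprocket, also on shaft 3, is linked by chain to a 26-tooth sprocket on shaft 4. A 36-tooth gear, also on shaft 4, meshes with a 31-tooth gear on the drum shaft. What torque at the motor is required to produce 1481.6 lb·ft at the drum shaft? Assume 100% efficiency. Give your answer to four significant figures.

Overall ratio R = 1.7353 × 4.0909 × 0.325 × 0.86111 = 1.9867.
Input torque = output torque / R = 1481.6 / 1.9867 = 745.75 lb·ft.

745.8 lb·ft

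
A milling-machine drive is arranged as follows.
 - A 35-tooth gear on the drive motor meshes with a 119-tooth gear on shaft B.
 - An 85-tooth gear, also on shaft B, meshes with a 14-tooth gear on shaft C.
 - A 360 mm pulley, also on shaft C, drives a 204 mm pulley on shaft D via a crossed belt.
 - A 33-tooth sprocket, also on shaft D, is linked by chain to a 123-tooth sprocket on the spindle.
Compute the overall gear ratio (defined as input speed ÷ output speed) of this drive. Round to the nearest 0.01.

1.18

Each stage contributes driven/driver: gear mesh 119/35 = 3.4, gear mesh 14/85 = 0.16471, belt 204/360 = 0.56667, chain 123/33 = 3.7273.
Overall: 3.4 × 0.16471 × 0.56667 × 3.7273 = 1.1828.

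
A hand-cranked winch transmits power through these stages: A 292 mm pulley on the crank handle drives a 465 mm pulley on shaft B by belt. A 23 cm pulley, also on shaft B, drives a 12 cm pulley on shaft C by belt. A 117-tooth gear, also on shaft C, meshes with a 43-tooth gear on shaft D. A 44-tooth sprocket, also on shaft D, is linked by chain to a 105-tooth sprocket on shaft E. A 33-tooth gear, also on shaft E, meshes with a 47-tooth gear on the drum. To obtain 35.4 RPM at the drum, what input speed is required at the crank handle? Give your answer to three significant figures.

36.7 RPM

Overall ratio R = 1.5925 × 0.52174 × 0.36752 × 2.3864 × 1.4242 = 1.0378.
Required input speed = output speed × R = 35.4 × 1.0378 = 36.739 RPM.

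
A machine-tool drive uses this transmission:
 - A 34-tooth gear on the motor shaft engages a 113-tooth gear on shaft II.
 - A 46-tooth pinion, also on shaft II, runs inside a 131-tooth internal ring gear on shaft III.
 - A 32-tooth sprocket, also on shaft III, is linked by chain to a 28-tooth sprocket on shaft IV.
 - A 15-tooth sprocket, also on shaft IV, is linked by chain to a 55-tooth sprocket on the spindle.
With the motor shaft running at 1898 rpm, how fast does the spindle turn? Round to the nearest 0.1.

gear mesh 113/34 = 3.3235 → 1898/3.3235 = 571.08 rpm
internal gear 131/46 = 2.8478 → 571.08/2.8478 = 200.53 rpm
chain 28/32 = 0.875 → 200.53/0.875 = 229.18 rpm
chain 55/15 = 3.6667 → 229.18/3.6667 = 62.503 rpm

62.5 rpm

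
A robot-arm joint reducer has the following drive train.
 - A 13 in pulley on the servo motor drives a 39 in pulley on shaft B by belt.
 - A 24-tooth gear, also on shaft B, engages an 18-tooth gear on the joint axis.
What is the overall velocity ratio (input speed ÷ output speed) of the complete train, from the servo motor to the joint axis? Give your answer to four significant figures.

Each stage contributes driven/driver: belt 39/13 = 3, gear mesh 18/24 = 0.75.
Overall: 3 × 0.75 = 2.25.

2.250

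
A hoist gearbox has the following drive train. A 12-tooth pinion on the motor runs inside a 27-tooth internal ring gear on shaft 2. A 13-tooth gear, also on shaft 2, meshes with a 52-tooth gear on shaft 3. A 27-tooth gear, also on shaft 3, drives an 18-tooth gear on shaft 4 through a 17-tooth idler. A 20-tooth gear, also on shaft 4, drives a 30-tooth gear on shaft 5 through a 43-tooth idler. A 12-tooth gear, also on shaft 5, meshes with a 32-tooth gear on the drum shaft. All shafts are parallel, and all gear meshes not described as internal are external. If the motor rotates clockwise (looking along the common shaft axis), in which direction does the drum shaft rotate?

the motor → shaft 2: internal mesh, same direction → CW.
shaft 2 → shaft 3: external mesh, 1 reversal → CCW.
shaft 3 → shaft 4: driver → idler → driven is 2 external meshes, 2 reversals → CCW.
shaft 4 → shaft 5: driver → idler → driven is 2 external meshes, 2 reversals → CCW.
shaft 5 → the drum shaft: external mesh, 1 reversal → CW.
6 reversals in total — an even number — so the drum shaft turns the same way as the motor.

clockwise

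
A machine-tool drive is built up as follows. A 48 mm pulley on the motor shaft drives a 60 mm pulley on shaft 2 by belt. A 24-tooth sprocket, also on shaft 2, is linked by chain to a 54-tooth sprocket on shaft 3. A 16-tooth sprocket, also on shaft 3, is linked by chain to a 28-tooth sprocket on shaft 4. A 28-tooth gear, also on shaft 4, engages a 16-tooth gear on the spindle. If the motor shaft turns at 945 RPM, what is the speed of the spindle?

Belt: ratio = 60/48 = 1.25, so shaft 2 turns at 945 / 1.25 = 756 RPM.
Chain: ratio = 54/24 = 2.25, so shaft 3 turns at 756 / 2.25 = 336 RPM.
Chain: ratio = 28/16 = 1.75, so shaft 4 turns at 336 / 1.75 = 192 RPM.
Gear mesh: ratio = 16/28 = 0.57143, so the spindle turns at 192 / 0.57143 = 336 RPM.

336 RPM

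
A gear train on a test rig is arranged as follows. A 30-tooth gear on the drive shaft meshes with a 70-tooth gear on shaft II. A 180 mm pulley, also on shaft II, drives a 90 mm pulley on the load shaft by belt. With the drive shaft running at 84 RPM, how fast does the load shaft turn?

gear mesh 70/30 = 2.3333 → 84/2.3333 = 36 RPM
belt 90/180 = 0.5 → 36/0.5 = 72 RPM

72 RPM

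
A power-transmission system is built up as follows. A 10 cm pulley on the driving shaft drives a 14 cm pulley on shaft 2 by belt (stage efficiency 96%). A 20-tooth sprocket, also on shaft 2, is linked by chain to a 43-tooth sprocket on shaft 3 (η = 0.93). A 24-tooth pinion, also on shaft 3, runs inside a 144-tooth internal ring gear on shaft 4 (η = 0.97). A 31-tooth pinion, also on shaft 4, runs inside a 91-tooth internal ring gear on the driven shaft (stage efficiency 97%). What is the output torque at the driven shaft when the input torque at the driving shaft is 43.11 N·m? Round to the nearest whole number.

1920 N·m

belt 14/10 = 1.4 → τ = 43.11·1.4·0.96 = 57.94 N·m
chain 43/20 = 2.15 → τ = 57.94·2.15·0.93 = 115.85 N·m
internal gear 144/24 = 6 → τ = 115.85·6·0.97 = 674.25 N·m
internal gear 91/31 = 2.9355 → τ = 674.25·2.9355·0.97 = 1919.9 N·m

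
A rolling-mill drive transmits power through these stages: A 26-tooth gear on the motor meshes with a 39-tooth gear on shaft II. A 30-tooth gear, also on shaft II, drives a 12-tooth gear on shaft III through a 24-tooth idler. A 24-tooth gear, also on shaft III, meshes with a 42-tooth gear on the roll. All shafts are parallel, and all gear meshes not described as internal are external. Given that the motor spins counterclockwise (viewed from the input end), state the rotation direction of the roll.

counterclockwise

the motor → shaft II: external mesh, 1 reversal → CW.
shaft II → shaft III: driver → idler → driven is 2 external meshes, 2 reversals → CW.
shaft III → the roll: external mesh, 1 reversal → CCW.
4 reversals in total — an even number — so the roll turns the same way as the motor.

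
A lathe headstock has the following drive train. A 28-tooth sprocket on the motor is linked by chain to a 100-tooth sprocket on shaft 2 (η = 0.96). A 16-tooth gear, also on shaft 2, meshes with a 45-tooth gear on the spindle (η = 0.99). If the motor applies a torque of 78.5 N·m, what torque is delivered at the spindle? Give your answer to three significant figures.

chain 100/28 = 3.5714 → τ = 78.5·3.5714·0.96 = 269.14 N·m
gear mesh 45/16 = 2.8125 → τ = 269.14·2.8125·0.99 = 749.39 N·m

749 N·m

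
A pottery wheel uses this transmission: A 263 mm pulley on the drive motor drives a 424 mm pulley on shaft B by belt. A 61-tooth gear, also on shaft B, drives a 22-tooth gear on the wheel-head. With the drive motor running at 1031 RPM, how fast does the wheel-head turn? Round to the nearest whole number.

the drive motor → shaft B (belt, 424/263): 1031 ÷ 1.6122 = 639.51 RPM
shaft B → the wheel-head (gear mesh, 22/61): 639.51 ÷ 0.36066 = 1773.2 RPM

1773 RPM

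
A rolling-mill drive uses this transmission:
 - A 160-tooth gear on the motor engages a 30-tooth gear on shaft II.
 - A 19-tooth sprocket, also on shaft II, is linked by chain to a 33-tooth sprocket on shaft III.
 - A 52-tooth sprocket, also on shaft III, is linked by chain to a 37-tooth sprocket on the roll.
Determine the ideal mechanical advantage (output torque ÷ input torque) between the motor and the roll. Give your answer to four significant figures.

Each stage contributes driven/driver: gear mesh 30/160 = 0.1875, chain 33/19 = 1.7368, chain 37/52 = 0.71154.
Overall: 0.1875 × 1.7368 × 0.71154 = 0.23172.

0.2317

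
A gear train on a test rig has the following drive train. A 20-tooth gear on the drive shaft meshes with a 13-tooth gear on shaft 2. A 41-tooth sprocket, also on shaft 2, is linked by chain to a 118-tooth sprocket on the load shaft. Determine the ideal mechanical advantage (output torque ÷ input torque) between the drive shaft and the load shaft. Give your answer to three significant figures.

Each stage contributes driven/driver: gear mesh 13/20 = 0.65, chain 118/41 = 2.878.
Overall: 0.65 × 2.878 = 1.8707.

1.87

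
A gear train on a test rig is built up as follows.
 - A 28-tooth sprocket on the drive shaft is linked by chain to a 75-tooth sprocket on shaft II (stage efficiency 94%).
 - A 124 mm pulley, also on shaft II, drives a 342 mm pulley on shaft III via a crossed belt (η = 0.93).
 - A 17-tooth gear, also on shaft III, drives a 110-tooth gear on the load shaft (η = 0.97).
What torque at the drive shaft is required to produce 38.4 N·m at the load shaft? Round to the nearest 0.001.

Overall ratio R = 2.6786 × 2.7581 × 6.4706 = 47.803; overall efficiency η = 0.94 × 0.93 × 0.97 = 0.8480.
Input torque = output torque / (R × η) = 38.4 / (47.803 × 0.8480) = 0.94732 N·m.

0.947 N·m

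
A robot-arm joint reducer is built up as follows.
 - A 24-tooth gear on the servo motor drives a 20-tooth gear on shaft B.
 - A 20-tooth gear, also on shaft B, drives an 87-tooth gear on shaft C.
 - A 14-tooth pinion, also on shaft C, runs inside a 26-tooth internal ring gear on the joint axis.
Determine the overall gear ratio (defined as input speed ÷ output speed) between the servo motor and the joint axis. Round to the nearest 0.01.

Each stage contributes driven/driver: gear mesh 20/24 = 0.83333, gear mesh 87/20 = 4.35, internal gear 26/14 = 1.8571.
Overall: 0.83333 × 4.35 × 1.8571 = 6.7321.

6.73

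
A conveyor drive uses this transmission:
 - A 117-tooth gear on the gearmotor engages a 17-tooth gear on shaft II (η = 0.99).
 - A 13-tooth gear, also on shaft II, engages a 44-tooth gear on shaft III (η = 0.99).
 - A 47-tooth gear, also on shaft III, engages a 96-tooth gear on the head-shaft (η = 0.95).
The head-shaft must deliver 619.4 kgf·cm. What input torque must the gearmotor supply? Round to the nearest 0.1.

662.3 kgf·cm

Overall ratio R = 0.1453 × 3.3846 × 2.0426 = 1.0045; overall efficiency η = 0.99 × 0.99 × 0.95 = 0.9311.
Input torque = output torque / (R × η) = 619.4 / (1.0045 × 0.9311) = 662.26 kgf·cm.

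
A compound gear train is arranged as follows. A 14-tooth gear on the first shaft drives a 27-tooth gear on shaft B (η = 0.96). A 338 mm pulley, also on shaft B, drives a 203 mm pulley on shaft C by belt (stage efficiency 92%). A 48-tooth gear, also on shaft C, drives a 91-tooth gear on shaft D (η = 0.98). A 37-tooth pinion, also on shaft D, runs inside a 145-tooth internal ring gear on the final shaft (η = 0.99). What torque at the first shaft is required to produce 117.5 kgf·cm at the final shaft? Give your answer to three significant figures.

Overall ratio R = 1.9286 × 0.60059 × 1.8958 × 3.9189 = 8.6056; overall efficiency η = 0.96 × 0.92 × 0.98 × 0.99 = 0.8569.
Input torque = output torque / (R × η) = 117.5 / (8.6056 × 0.8569) = 15.934 kgf·cm.

15.9 kgf·cm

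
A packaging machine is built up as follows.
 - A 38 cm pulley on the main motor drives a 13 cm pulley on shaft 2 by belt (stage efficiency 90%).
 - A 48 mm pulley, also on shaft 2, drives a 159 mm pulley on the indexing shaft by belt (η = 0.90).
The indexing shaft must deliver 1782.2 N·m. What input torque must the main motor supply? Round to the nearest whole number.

1942 N·m

Overall ratio R = 0.34211 × 3.3125 = 1.1332; overall efficiency η = 0.90 × 0.90 = 0.8100.
Input torque = output torque / (R × η) = 1782.2 / (1.1332 × 0.8100) = 1941.6 N·m.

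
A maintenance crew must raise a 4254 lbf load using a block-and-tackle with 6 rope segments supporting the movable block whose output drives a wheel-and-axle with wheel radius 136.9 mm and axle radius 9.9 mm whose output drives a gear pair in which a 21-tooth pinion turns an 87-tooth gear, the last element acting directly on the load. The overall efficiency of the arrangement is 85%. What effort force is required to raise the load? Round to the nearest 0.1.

14.6 lbf

Block-and-tackle MA = number of supporting rope parts = 6.
Wheel-and-axle MA = R/r = 136.9/9.9 = 13.828.
Gear pair MA = 87/21 = 4.1429.
Combined ideal MA = 6 × 13.828 × 4.1429 = 343.73.
Actual MA = 343.73 × 0.85 = 292.17.
Effort = load / actual MA = 4254 / 292.17 = 14.56 lbf.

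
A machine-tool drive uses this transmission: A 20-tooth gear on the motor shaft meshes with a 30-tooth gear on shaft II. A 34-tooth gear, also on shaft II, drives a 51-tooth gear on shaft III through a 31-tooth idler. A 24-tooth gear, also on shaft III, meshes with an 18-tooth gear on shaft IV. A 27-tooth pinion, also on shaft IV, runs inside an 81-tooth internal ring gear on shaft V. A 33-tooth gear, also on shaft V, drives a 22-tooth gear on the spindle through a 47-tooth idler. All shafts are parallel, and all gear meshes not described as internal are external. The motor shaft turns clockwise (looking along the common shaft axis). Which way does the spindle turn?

the motor shaft → shaft II: external mesh, 1 reversal → CCW.
shaft II → shaft III: driver → idler → driven is 2 external meshes, 2 reversals → CCW.
shaft III → shaft IV: external mesh, 1 reversal → CW.
shaft IV → shaft V: internal mesh, same direction → CW.
shaft V → the spindle: driver → idler → driven is 2 external meshes, 2 reversals → CW.
6 reversals in total — an even number — so the spindle turns the same way as the motor shaft.

clockwise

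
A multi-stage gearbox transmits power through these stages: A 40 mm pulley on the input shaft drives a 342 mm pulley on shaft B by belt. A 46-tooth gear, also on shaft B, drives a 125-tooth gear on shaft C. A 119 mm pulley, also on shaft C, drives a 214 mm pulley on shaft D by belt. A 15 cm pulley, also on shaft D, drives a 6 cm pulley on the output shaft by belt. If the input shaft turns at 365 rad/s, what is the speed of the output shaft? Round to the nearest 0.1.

21.8 rad/s

the input shaft → shaft B (belt, 342/40): 365 ÷ 8.55 = 42.69 rad/s
shaft B → shaft C (gear mesh, 125/46): 42.69 ÷ 2.7174 = 15.71 rad/s
shaft C → shaft D (belt, 214/119): 15.71 ÷ 1.7983 = 8.7359 rad/s
shaft D → the output shaft (belt, 6/15): 8.7359 ÷ 0.4 = 21.84 rad/s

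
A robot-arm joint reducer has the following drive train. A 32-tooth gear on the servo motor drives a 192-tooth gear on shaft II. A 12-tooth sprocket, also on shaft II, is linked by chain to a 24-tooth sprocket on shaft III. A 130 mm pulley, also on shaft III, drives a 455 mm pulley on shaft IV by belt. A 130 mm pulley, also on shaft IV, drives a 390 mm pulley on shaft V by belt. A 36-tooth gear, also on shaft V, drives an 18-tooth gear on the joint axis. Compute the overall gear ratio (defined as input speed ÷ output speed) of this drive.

63

Each stage contributes driven/driver: gear mesh 192/32 = 6, chain 24/12 = 2, belt 455/130 = 3.5, belt 390/130 = 3, gear mesh 18/36 = 0.5.
Overall: 6 × 2 × 3.5 × 3 × 0.5 = 63.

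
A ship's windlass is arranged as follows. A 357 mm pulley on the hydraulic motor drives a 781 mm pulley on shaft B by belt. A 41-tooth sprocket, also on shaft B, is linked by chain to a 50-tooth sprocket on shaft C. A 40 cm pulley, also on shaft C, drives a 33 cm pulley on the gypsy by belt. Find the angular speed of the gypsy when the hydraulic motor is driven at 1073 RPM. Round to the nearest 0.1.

belt 781/357 = 2.1877 → 1073/2.1877 = 490.48 RPM
chain 50/41 = 1.2195 → 490.48/1.2195 = 402.19 RPM
belt 33/40 = 0.825 → 402.19/0.825 = 487.5 RPM

487.5 RPM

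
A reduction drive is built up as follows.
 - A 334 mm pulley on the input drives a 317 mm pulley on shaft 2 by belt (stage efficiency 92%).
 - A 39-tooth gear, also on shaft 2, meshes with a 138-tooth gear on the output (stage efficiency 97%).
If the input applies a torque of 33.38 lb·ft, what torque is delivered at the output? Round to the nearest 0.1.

100.0 lb·ft

belt 317/334 = 0.9491 → τ = 33.38·0.9491·0.92 = 29.147 lb·ft
gear mesh 138/39 = 3.5385 → τ = 29.147·3.5385·0.97 = 100.04 lb·ft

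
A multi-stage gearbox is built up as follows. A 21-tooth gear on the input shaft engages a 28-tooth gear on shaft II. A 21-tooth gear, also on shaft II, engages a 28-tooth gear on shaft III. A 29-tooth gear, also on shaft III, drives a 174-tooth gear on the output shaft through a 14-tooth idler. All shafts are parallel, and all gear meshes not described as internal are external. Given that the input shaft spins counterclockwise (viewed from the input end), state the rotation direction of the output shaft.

the input shaft → shaft II: external mesh, 1 reversal → CW.
shaft II → shaft III: external mesh, 1 reversal → CCW.
shaft III → the output shaft: driver → idler → driven is 2 external meshes, 2 reversals → CCW.
4 reversals in total — an even number — so the output shaft turns the same way as the input shaft.

counterclockwise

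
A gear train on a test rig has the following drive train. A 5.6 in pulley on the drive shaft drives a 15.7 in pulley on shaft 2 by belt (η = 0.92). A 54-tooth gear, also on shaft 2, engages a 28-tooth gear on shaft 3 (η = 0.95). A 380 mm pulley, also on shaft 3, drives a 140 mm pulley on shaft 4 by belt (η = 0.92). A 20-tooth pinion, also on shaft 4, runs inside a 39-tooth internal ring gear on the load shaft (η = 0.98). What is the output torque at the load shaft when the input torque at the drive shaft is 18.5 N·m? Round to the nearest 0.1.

15.2 N·m

belt 15.7/5.6 = 2.8036 → τ = 18.5·2.8036·0.92 = 47.717 N·m
gear mesh 28/54 = 0.51852 → τ = 47.717·0.51852·0.95 = 23.505 N·m
belt 140/380 = 0.36842 → τ = 23.505·0.36842·0.92 = 7.9669 N·m
internal gear 39/20 = 1.95 → τ = 7.9669·1.95·0.98 = 15.225 N·m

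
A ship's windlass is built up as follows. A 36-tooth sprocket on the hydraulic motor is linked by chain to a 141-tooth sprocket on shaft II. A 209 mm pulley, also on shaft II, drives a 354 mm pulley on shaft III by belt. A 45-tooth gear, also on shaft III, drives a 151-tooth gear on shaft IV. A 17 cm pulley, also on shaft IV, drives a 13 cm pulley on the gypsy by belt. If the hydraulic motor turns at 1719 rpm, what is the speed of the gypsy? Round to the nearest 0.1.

the hydraulic motor → shaft II (chain, 141/36): 1719 ÷ 3.9167 = 438.89 rpm
shaft II → shaft III (belt, 354/209): 438.89 ÷ 1.6938 = 259.12 rpm
shaft III → shaft IV (gear mesh, 151/45): 259.12 ÷ 3.3556 = 77.221 rpm
shaft IV → the gypsy (belt, 13/17): 77.221 ÷ 0.76471 = 100.98 rpm

101.0 rpm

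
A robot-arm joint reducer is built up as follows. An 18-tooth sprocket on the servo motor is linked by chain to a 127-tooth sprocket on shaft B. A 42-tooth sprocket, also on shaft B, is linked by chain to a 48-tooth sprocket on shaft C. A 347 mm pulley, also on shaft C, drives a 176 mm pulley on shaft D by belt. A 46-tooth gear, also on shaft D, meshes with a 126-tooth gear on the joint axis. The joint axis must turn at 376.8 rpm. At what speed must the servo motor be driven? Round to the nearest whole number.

4221 rpm

Overall ratio R = 7.0556 × 1.1429 × 0.5072 × 2.7391 = 11.203.
Required input speed = output speed × R = 376.8 × 11.203 = 4221.1 rpm.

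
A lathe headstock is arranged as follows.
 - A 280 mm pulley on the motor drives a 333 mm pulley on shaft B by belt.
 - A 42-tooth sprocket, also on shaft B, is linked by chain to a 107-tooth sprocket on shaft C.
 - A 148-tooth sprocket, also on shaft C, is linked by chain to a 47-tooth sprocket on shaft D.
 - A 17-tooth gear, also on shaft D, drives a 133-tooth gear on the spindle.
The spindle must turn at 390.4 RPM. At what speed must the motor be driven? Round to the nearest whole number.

Overall ratio R = 1.1893 × 2.5476 × 0.31757 × 7.8235 = 7.5277.
Required input speed = output speed × R = 390.4 × 7.5277 = 2938.8 RPM.

2939 RPM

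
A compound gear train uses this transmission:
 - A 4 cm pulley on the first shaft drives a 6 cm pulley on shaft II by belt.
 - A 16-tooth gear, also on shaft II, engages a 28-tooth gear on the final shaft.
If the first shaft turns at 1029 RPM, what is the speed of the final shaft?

the first shaft → shaft II (belt, 6/4): 1029 ÷ 1.5 = 686 RPM
shaft II → the final shaft (gear mesh, 28/16): 686 ÷ 1.75 = 392 RPM

392 RPM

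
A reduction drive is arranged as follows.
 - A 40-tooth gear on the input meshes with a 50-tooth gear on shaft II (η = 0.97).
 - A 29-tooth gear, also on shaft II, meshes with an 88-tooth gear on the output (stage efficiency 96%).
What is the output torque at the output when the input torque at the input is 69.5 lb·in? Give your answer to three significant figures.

gear mesh 50/40 = 1.25 → τ = 69.5·1.25·0.97 = 84.269 lb·in
gear mesh 88/29 = 3.0345 → τ = 84.269·3.0345·0.96 = 245.48 lb·in

245 lb·in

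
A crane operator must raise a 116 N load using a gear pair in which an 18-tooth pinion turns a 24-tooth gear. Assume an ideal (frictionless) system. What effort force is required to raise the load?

Gear pair MA = 24/18 = 1.3333.
Effort = load / MA = 116 / 1.3333 = 87 N.

87 N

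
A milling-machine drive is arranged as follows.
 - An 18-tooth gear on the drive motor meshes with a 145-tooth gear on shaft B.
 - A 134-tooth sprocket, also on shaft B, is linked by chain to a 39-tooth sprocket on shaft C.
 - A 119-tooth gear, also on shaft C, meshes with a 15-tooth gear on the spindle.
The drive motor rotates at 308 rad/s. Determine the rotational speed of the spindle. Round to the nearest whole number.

the drive motor → shaft B (gear mesh, 145/18): 308 ÷ 8.0556 = 38.234 rad/s
shaft B → shaft C (chain, 39/134): 38.234 ÷ 0.29104 = 131.37 rad/s
shaft C → the spindle (gear mesh, 15/119): 131.37 ÷ 0.12605 = 1042.2 rad/s

1042 rad/s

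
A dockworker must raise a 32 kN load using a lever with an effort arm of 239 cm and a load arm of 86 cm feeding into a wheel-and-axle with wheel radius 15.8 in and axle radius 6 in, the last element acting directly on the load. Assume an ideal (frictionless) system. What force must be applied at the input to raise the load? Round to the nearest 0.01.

Lever MA = effort arm / load arm = 239/86 = 2.7791.
Wheel-and-axle MA = R/r = 15.8/6 = 2.6333.
Combined ideal MA = 2.7791 × 2.6333 = 7.3182.
Effort = load / MA = 32 / 7.3182 = 4.3726 kN.

4.37 kN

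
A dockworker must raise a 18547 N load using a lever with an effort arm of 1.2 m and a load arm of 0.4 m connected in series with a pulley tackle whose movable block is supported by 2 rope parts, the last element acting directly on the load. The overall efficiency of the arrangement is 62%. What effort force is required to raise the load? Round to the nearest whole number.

Lever MA = effort arm / load arm = 1.2/0.4 = 3.
Block-and-tackle MA = number of supporting rope parts = 2.
Combined ideal MA = 3 × 2 = 6.
Actual MA = 6 × 0.62 = 3.72.
Effort = load / actual MA = 18547 / 3.72 = 4985.8 N.

4986 N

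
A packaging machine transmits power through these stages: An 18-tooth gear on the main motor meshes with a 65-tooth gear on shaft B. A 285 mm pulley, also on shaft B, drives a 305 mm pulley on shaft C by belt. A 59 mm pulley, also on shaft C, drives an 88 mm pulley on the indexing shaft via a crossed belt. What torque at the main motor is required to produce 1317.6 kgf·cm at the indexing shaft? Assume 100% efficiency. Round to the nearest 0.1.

228.6 kgf·cm

Overall ratio R = 3.6111 × 1.0702 × 1.4915 = 5.764.
Input torque = output torque / R = 1317.6 / 5.764 = 228.59 kgf·cm.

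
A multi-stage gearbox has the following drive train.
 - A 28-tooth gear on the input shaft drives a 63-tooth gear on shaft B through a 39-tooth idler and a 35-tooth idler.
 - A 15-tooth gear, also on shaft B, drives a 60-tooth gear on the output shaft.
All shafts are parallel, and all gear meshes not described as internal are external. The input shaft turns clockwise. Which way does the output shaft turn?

the input shaft → shaft B: driver → idler → idler → driven is 3 external meshes, 3 reversals → CCW.
shaft B → the output shaft: external mesh, 1 reversal → CW.
4 reversals in total — an even number — so the output shaft turns the same way as the input shaft.

clockwise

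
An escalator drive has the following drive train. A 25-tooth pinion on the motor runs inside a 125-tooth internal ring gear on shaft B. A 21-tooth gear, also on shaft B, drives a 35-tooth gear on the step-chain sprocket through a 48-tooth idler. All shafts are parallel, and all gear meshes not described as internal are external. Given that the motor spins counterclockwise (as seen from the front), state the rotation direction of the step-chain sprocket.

the motor → shaft B: internal mesh, same direction → CCW.
shaft B → the step-chain sprocket: driver → idler → driven is 2 external meshes, 2 reversals → CCW.
2 reversals in total — an even number — so the step-chain sprocket turns the same way as the motor.

counterclockwise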